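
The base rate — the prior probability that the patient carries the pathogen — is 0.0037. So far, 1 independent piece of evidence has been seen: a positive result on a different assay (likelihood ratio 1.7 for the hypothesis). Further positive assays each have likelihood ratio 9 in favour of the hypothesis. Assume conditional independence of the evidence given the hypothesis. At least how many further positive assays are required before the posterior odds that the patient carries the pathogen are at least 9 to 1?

4

Prior odds = 0.0037/0.9963 = 37/9963.
Bayes factor of the evidence already in hand = 1.7.
Odds after that evidence = (37/9963) × 1.7 = 629/99630.
Target odds = 9.
Need 9ⁿ ≥ 9 ÷ (629/99630) = 896670/629.
9³ = 729 falls short of 896670/629 but 9⁴ = 6561 reaches it, so n = 4.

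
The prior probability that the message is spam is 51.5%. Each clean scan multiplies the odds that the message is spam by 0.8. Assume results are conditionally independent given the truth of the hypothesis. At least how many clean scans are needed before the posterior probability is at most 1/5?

7

Prior odds: 0.515 ÷ 0.485 = 103/97.
Likelihood ratio per clean scan = 0.8.
Target odds: 0.2 ÷ 0.8 = 0.25.
Need (103/97) × 0.8ⁿ ≤ 0.25, i.e. 0.8ⁿ ≤ 97/412.
0.8⁶ = 4096/15625 is still above 97/412 but 0.8⁷ = 16384/78125 is at or below it, so n = 7.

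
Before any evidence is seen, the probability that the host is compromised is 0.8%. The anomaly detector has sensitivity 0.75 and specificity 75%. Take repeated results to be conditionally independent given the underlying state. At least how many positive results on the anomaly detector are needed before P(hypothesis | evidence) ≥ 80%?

Prior odds = 0.008/0.992 = 1/124.
False-positive rate = 1 − 0.75 = 0.25; likelihood ratio of a positive = 0.75/0.25 = 3.
Target odds: 0.8 ÷ 0.2 = 4.
Require 3ⁿ ≥ 4 ÷ (1/124) = 496.
3⁵ = 243 falls short of 496 but 3⁶ = 729 reaches it, so n = 6.

6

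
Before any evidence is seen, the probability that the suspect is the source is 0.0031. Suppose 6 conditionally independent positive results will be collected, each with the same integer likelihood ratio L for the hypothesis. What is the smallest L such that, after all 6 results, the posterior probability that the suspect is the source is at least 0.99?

Prior odds = 0.0031/0.9969 = 31/9969.
Target odds = 0.99/0.01 = 99.
Need L⁶ ≥ 99 ÷ (31/9969) = 986931/31.
5⁶ = 15625 < 986931/31 ≤ 46656 = 6⁶, so L = 6.

6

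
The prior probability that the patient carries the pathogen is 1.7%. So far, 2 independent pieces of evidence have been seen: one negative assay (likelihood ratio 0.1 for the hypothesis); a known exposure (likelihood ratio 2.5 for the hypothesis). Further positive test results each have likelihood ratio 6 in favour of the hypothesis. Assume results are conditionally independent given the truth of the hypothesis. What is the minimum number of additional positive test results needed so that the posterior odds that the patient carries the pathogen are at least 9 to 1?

Prior odds = 0.017/0.983 = 17/983.
Combined Bayes factor of the evidence already in hand = 0.1 × 2.5 = 0.25.
Odds after that evidence = (17/983) × 0.25 = 17/3932.
Target odds = 9.
Need 6ⁿ ≥ 9 ÷ (17/3932) = 35388/17.
6⁴ = 1296 falls short of 35388/17 but 6⁵ = 7776 reaches it, so n = 5.

5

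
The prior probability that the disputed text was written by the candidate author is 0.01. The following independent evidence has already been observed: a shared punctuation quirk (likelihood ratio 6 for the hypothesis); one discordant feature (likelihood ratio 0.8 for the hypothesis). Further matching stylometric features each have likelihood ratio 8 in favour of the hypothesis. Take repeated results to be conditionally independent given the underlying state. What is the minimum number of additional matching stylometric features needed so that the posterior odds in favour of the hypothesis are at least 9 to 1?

3

Prior odds = 0.01/0.99 = 1/99.
Combined Bayes factor of the evidence already in hand = 6 × 0.8 = 4.8.
Odds after that evidence = (1/99) × 4.8 = 8/165.
Target odds = 9.
Need 8ⁿ ≥ 9 ÷ (8/165) = 185.625.
8² = 64 falls short of 185.625 but 8³ = 512 reaches it, so n = 3.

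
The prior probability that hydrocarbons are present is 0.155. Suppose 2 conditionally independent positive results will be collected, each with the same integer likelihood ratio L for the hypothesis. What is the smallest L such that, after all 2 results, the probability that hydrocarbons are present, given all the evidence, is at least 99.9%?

74

Prior odds = 0.155/0.845 = 31/169.
Target odds = 0.999/0.001 = 999.
Need L² ≥ 999 ÷ (31/169) = 168831/31.
73² = 5329 < 168831/31 ≤ 5476 = 74², so L = 74.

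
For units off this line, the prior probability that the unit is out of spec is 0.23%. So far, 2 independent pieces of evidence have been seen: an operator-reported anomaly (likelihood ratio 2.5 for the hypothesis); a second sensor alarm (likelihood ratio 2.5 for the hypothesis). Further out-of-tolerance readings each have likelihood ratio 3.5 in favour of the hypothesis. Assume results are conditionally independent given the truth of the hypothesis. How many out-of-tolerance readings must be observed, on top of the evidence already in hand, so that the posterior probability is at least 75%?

5

Prior odds = 0.0023/0.9977 = 23/9977.
Combined Bayes factor of the evidence already in hand = 2.5 × 2.5 = 6.25.
Odds after that evidence = (23/9977) × 6.25 = 575/39908.
Target odds = 0.75/0.25 = 3.
Need 3.5ⁿ ≥ 3 ÷ (575/39908) = 119724/575.
3.5⁴ = 150.0625 falls short of 119724/575 but 3.5⁵ = 525.21875 reaches it, so n = 5.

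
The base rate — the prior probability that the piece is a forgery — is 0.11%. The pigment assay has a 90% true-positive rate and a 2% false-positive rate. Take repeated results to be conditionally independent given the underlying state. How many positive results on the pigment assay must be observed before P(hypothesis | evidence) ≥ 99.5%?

Prior odds = 0.0011/0.9989 = 11/9989.
Likelihood ratio of a positive result = 0.9/0.02 = 45.
Target odds: 0.995 ÷ 0.005 = 199.
Require 45ⁿ ≥ 199 ÷ (11/9989) = 1987811/11.
45³ = 91125 falls short of 1987811/11 but 45⁴ = 4100625 reaches it, so n = 4.

4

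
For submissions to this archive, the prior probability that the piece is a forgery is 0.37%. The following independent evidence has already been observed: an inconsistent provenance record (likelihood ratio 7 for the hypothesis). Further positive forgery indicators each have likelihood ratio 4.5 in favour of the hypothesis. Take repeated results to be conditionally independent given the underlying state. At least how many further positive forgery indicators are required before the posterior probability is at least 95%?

Prior odds = 0.0037/0.9963 = 37/9963.
Bayes factor of the evidence already in hand = 7.
Odds after that evidence = (37/9963) × 7 = 259/9963.
Target odds = 0.95/0.05 = 19.
Need 4.5ⁿ ≥ 19 ÷ (259/9963) = 189297/259.
4.5⁴ = 410.0625 falls short of 189297/259 but 4.5⁵ = 1845.28125 reaches it, so n = 5.

5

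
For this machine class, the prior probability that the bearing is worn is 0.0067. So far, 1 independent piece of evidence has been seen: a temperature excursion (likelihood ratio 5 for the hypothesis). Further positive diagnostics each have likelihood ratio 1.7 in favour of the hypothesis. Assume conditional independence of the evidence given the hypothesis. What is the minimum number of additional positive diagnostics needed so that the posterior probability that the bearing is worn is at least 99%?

Prior odds = 0.0067/0.9933 = 67/9933.
Bayes factor of the evidence already in hand = 5.
Odds after that evidence = (67/9933) × 5 = 335/9933.
Target odds = 0.99/0.01 = 99.
Need 1.7ⁿ ≥ 99 ÷ (335/9933) = 983367/335.
1.7¹⁵ ≈2862.42 falls short of 983367/335 but 1.7¹⁶ ≈4866.12 reaches it, so n = 16.

16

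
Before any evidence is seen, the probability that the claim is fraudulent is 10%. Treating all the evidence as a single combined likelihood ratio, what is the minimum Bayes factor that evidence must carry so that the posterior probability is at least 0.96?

216

Prior odds = 0.1/0.9 = 1/9.
Target odds = 0.96/0.04 = 24.
Required Bayes factor = 24 ÷ (1/9) = 216.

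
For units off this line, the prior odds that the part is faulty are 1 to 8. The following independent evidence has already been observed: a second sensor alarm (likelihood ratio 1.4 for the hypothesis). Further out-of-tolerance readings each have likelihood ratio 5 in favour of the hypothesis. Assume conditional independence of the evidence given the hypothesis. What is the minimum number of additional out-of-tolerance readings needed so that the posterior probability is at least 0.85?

3

Prior odds = 0.125.
Bayes factor of the evidence already in hand = 1.4.
Odds after that evidence = 0.125 × 1.4 = 0.175.
Target odds = 0.85/0.15 = 17/3.
Need 5ⁿ ≥ 17/3 ÷ 0.175 = 680/21.
5² = 25 falls short of 680/21 but 5³ = 125 reaches it, so n = 3.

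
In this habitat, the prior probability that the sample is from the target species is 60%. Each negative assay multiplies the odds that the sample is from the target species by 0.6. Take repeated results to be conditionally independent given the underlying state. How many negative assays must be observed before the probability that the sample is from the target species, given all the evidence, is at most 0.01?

10

Prior odds = 0.6/0.4 = 1.5.
Likelihood ratio per negative assay = 0.6.
Target posterior odds = 0.01/0.99 = 1/99.
Require 0.6ⁿ ≤ 1/99 ÷ 1.5 = 2/297.
0.6⁹ = 19683/1953125 is still above 2/297 but 0.6¹⁰ = 59049/9765625 is at or below it, so n = 10.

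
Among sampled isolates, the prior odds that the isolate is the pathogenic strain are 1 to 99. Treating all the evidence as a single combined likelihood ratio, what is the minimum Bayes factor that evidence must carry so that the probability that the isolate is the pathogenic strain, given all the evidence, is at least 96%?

Prior odds = 1/99.
Target odds = 0.96/0.04 = 24.
Required Bayes factor = 24 ÷ (1/99) = 2376.

2376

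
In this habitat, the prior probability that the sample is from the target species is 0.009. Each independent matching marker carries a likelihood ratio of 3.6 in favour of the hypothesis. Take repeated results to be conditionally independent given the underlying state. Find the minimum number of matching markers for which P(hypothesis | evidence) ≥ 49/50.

Prior odds = 0.009/0.991 = 9/991.
Likelihood ratio per matching marker = 3.6.
Target posterior odds = 0.98/0.02 = 49.
Require 3.6ⁿ ≥ 49 ÷ (9/991) = 48559/9.
3.6⁶ = 34012224/15625 falls short of 48559/9 but 3.6⁷ = 612220032/78125 reaches it, so n = 7.

7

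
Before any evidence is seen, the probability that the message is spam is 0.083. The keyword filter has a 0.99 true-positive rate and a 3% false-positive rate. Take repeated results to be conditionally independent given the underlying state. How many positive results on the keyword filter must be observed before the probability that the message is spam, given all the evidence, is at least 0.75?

2

Prior odds = 0.083/0.917 = 83/917.
Likelihood ratio of a positive result = 0.99/0.03 = 33.
Target posterior odds = 0.75/0.25 = 3.
Need (83/917) × 33ⁿ ≥ 3, i.e. 33ⁿ ≥ 2751/83.
33¹ = 33 falls short of 2751/83 but 33² = 1089 reaches it, so n = 2.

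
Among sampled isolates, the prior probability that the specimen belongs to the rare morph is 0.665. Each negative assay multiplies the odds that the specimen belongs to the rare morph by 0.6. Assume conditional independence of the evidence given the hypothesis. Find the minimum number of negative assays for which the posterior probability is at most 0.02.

Prior odds: 0.665 ÷ 0.335 = 133/67.
Likelihood ratio per negative assay = 0.6.
Target odds: 0.02 ÷ 0.98 = 1/49.
Need (133/67) × 0.6ⁿ ≤ 1/49, i.e. 0.6ⁿ ≤ 67/6517.
0.6⁸ = 6561/390625 is still above 67/6517 but 0.6⁹ = 19683/1953125 is at or below it, so n = 9.

9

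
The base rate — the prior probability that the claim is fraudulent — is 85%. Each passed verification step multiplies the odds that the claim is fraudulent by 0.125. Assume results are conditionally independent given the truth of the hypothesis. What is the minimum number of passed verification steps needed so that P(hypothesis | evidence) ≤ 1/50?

3

Prior odds = 0.85/0.15 = 17/3.
Likelihood ratio per passed verification step = 0.125.
Target odds: 0.02 ÷ 0.98 = 1/49.
Need (17/3) × 0.125ⁿ ≤ 1/49, i.e. 0.125ⁿ ≤ 3/833.
0.125² = 0.015625 is still above 3/833 but 0.125³ = 0.001953125 is at or below it, so n = 3.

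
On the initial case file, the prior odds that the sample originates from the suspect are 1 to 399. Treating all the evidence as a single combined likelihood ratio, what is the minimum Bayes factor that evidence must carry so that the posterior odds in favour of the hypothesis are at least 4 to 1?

1596

Prior odds = 1/399.
Target odds = 4.
Required Bayes factor = 4 ÷ (1/399) = 1596.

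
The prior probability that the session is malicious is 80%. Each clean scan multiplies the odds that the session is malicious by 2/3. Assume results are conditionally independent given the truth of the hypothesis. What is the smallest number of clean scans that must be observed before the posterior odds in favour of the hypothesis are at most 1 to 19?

11

Prior odds: 0.8 ÷ 0.2 = 4.
Likelihood ratio per clean scan = 2/3.
Target odds = 1/19.
Need 4 × (2/3)ⁿ ≤ 1/19, i.e. (2/3)ⁿ ≤ 1/76.
(2/3)¹⁰ = 1024/59049 is still above 1/76 but (2/3)¹¹ = 2048/177147 is at or below it, so n = 11.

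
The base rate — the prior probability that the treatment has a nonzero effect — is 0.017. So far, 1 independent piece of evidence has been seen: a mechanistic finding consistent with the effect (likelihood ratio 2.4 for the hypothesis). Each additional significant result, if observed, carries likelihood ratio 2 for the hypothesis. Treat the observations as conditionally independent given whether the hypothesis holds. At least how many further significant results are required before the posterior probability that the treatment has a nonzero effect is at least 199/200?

13

Prior odds = 0.017/0.983 = 17/983.
Bayes factor of the evidence already in hand = 2.4.
Odds after that evidence = (17/983) × 2.4 = 204/4915.
Target odds = 0.995/0.005 = 199.
Need 2ⁿ ≥ 199 ÷ (204/4915) = 978085/204.
2¹² = 4096 falls short of 978085/204 but 2¹³ = 8192 reaches it, so n = 13.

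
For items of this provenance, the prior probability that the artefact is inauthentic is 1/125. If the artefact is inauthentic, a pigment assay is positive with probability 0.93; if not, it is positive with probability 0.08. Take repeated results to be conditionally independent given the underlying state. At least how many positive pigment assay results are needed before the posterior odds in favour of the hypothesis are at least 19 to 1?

Prior odds: 0.008 ÷ 0.992 = 1/124.
Likelihood ratio of a positive = 0.93/0.08 = 11.625.
Target odds = 19.
Require 11.625ⁿ ≥ 19 ÷ (1/124) = 2356.
11.625³ = 804357/512 falls short of 2356 but 11.625⁴ = 74805201/4096 reaches it, so n = 4.

4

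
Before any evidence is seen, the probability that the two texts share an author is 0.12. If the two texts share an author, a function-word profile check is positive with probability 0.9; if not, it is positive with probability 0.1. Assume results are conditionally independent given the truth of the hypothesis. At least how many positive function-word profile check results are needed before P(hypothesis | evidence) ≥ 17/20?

2

Prior odds = 0.12/0.88 = 3/22.
Likelihood ratio of a positive = 0.9/0.1 = 9.
Target odds: 0.85 ÷ 0.15 = 17/3.
Need (3/22) × 9ⁿ ≥ 17/3, i.e. 9ⁿ ≥ 374/9.
9¹ = 9 falls short of 374/9 but 9² = 81 reaches it, so n = 2.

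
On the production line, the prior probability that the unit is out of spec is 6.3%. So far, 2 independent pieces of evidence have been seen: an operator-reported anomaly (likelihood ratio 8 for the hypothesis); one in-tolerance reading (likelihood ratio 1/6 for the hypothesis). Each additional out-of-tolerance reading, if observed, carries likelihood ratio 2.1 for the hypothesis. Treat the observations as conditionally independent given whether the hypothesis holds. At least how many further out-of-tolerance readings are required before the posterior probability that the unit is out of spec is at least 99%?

10

Prior odds = 0.063/0.937 = 63/937.
Combined Bayes factor of the evidence already in hand = 8 × (1/6) = 4/3.
Odds after that evidence = (63/937) × 4/3 = 84/937.
Target odds = 0.99/0.01 = 99.
Need 2.1ⁿ ≥ 99 ÷ (84/937) = 30921/28.
2.1⁹ ≈794.28 falls short of 30921/28 but 2.1¹⁰ ≈1667.99 reaches it, so n = 10.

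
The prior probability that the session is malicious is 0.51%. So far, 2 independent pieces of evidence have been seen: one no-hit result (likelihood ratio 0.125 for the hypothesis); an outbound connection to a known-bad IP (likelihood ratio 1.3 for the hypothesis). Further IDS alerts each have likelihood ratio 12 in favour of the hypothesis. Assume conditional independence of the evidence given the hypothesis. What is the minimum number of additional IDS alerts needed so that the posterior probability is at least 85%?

Prior odds = 0.0051/0.9949 = 51/9949.
Combined Bayes factor of the evidence already in hand = 0.125 × 1.3 = 0.1625.
Odds after that evidence = (51/9949) × 0.1625 = 663/795920.
Target odds = 0.85/0.15 = 17/3.
Need 12ⁿ ≥ 17/3 ÷ (663/795920) = 795920/117.
12³ = 1728 falls short of 795920/117 but 12⁴ = 20736 reaches it, so n = 4.

4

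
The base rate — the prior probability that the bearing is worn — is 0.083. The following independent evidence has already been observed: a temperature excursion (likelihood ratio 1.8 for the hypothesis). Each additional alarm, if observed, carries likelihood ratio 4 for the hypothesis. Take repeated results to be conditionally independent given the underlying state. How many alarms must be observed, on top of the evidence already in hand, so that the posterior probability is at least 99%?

5

Prior odds = 0.083/0.917 = 83/917.
Bayes factor of the evidence already in hand = 1.8.
Odds after that evidence = (83/917) × 1.8 = 747/4585.
Target odds = 0.99/0.01 = 99.
Need 4ⁿ ≥ 99 ÷ (747/4585) = 50435/83.
4⁴ = 256 falls short of 50435/83 but 4⁵ = 1024 reaches it, so n = 5.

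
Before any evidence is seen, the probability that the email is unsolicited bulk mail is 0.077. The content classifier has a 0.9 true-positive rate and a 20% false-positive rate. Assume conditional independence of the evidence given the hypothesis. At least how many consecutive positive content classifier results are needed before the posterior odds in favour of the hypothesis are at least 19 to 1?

Prior odds = 0.077/0.923 = 77/923.
Likelihood ratio of a positive result = 0.9/0.2 = 4.5.
Target odds = 19.
Require 4.5ⁿ ≥ 19 ÷ (77/923) = 17537/77.
4.5³ = 91.125 falls short of 17537/77 but 4.5⁴ = 410.0625 reaches it, so n = 4.

4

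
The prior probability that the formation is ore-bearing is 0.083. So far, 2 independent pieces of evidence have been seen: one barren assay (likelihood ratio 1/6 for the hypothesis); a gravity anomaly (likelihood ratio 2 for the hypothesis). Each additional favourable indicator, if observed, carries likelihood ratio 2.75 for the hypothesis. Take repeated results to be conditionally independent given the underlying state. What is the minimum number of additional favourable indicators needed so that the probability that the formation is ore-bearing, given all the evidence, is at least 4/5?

5

Prior odds = 0.083/0.917 = 83/917.
Combined Bayes factor of the evidence already in hand = (1/6) × 2 = 1/3.
Odds after that evidence = (83/917) × 1/3 = 83/2751.
Target odds = 0.8/0.2 = 4.
Need 2.75ⁿ ≥ 4 ÷ (83/2751) = 11004/83.
2.75⁴ = 57.19140625 falls short of 11004/83 but 2.75⁵ = 161051/1024 reaches it, so n = 5.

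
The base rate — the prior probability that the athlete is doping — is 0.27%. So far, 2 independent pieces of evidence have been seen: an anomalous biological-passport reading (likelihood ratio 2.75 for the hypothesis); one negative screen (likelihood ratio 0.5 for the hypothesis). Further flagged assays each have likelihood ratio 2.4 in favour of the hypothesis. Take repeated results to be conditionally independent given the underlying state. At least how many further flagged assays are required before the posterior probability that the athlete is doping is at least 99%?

12

Prior odds = 0.0027/0.9973 = 27/9973.
Combined Bayes factor of the evidence already in hand = 2.75 × 0.5 = 1.375.
Odds after that evidence = (27/9973) × 1.375 = 297/79784.
Target odds = 0.99/0.01 = 99.
Need 2.4ⁿ ≥ 99 ÷ (297/79784) = 79784/3.
2.4¹¹ ≈15216.8 falls short of 79784/3 but 2.4¹² ≈36520.3 reaches it, so n = 12.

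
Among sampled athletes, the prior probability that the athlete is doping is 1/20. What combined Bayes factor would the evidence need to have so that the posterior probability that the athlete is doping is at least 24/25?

Prior odds = 0.05/0.95 = 1/19.
Target odds = 0.96/0.04 = 24.
Required Bayes factor = 24 ÷ (1/19) = 456.

456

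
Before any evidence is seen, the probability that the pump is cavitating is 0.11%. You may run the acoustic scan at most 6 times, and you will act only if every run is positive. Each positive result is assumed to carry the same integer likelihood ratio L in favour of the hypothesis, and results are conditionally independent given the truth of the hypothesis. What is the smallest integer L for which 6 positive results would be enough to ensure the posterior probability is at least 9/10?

Prior odds = 0.0011/0.9989 = 11/9989.
Target odds = 0.9/0.1 = 9.
Need L⁶ ≥ 9 ÷ (11/9989) = 89901/11.
4⁶ = 4096 < 89901/11 ≤ 15625 = 5⁶, so L = 5.

5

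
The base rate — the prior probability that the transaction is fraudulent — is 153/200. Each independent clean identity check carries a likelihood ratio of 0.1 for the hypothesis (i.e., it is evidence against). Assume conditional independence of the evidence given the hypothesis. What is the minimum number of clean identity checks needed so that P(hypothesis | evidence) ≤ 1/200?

3

Prior odds = 0.765/0.235 = 153/47.
Likelihood ratio per clean identity check = 0.1.
Target posterior odds = 0.005/0.995 = 1/199.
Require 0.1ⁿ ≤ 1/199 ÷ (153/47) = 47/30447.
0.1² = 0.01 is still above 47/30447 but 0.1³ = 0.001 is at or below it, so n = 3.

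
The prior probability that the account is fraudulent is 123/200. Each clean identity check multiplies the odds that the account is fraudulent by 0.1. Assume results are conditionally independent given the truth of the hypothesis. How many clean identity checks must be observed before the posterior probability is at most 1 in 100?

3

Prior odds: 0.615 ÷ 0.385 = 123/77.
Likelihood ratio per clean identity check = 0.1.
Target odds: 0.01 ÷ 0.99 = 1/99.
Need (123/77) × 0.1ⁿ ≤ 1/99, i.e. 0.1ⁿ ≤ 7/1107.
0.1² = 0.01 is still above 7/1107 but 0.1³ = 0.001 is at or below it, so n = 3.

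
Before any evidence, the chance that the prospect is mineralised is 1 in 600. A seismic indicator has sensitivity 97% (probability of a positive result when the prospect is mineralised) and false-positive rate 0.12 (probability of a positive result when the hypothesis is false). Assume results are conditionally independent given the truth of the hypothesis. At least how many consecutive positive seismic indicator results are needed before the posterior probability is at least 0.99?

6

Prior odds = (1/600)/(599/600) = 1/599.
Likelihood ratio of a positive result = 0.97/0.12 = 97/12.
Target odds: 0.99 ÷ 0.01 = 99.
Need (1/599) × (97/12)ⁿ ≥ 99, i.e. (97/12)ⁿ ≥ 59301.
(97/12)⁵ ≈34510.6 falls short of 59301 but (97/12)⁶ ≈278961 reaches it, so n = 6.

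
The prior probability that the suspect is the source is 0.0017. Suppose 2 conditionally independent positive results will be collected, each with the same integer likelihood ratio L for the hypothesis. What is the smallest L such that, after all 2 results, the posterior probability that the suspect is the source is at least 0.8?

Prior odds = 0.0017/0.9983 = 17/9983.
Target odds = 0.8/0.2 = 4.
Need L² ≥ 4 ÷ (17/9983) = 39932/17.
48² = 2304 < 39932/17 ≤ 2401 = 49², so L = 49.

49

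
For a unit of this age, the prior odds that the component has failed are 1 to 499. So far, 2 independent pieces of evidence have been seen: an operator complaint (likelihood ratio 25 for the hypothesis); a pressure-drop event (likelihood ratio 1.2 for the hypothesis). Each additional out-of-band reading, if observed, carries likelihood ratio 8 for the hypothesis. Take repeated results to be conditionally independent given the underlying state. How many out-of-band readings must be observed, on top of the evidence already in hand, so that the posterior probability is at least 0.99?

Prior odds = 1/499.
Combined Bayes factor of the evidence already in hand = 25 × 1.2 = 30.
Odds after that evidence = (1/499) × 30 = 30/499.
Target odds = 0.99/0.01 = 99.
Need 8ⁿ ≥ 99 ÷ (30/499) = 1646.7.
8³ = 512 falls short of 1646.7 but 8⁴ = 4096 reaches it, so n = 4.

4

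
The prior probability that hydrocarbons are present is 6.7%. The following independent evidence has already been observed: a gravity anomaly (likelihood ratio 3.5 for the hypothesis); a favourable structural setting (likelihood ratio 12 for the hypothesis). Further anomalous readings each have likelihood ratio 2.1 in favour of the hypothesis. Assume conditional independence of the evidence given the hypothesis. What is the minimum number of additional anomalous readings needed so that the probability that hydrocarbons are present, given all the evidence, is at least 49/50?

Prior odds = 0.067/0.933 = 67/933.
Combined Bayes factor of the evidence already in hand = 3.5 × 12 = 42.
Odds after that evidence = (67/933) × 42 = 938/311.
Target odds = 0.98/0.02 = 49.
Need 2.1ⁿ ≥ 49 ÷ (938/311) = 2177/134.
2.1³ = 9.261 falls short of 2177/134 but 2.1⁴ = 19.4481 reaches it, so n = 4.

4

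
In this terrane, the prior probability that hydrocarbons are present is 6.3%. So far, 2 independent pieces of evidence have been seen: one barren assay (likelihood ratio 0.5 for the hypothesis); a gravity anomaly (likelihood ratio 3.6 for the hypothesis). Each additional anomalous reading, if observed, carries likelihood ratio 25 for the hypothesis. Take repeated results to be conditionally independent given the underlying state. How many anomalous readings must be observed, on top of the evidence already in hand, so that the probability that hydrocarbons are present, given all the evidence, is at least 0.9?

2

Prior odds = 0.063/0.937 = 63/937.
Combined Bayes factor of the evidence already in hand = 0.5 × 3.6 = 1.8.
Odds after that evidence = (63/937) × 1.8 = 567/4685.
Target odds = 0.9/0.1 = 9.
Need 25ⁿ ≥ 9 ÷ (567/4685) = 4685/63.
25¹ = 25 falls short of 4685/63 but 25² = 625 reaches it, so n = 2.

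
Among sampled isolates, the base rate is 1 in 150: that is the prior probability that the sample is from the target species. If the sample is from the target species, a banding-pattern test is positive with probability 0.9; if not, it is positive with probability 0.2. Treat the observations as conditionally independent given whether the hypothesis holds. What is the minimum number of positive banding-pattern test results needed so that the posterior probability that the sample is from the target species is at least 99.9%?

8

Prior odds: (1/150) ÷ (149/150) = 1/149.
Likelihood ratio of a positive = 0.9/0.2 = 4.5.
Target posterior odds = 0.999/0.001 = 999.
Require 4.5ⁿ ≥ 999 ÷ (1/149) = 148851.
4.5⁷ = 4782969/128 falls short of 148851 but 4.5⁸ = 43046721/256 reaches it, so n = 8.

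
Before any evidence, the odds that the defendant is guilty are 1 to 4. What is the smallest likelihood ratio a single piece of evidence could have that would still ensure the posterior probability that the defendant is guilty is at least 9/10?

36

Prior odds = 0.25.
Target odds = 0.9/0.1 = 9.
Required Bayes factor = 9 ÷ 0.25 = 36.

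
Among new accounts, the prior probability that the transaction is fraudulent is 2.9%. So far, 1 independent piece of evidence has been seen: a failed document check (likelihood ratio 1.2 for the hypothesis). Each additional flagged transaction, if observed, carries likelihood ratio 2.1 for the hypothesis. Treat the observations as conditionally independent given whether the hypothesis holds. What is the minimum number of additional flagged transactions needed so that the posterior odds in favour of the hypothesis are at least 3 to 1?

6

Prior odds = 0.029/0.971 = 29/971.
Bayes factor of the evidence already in hand = 1.2.
Odds after that evidence = (29/971) × 1.2 = 174/4855.
Target odds = 3.
Need 2.1ⁿ ≥ 3 ÷ (174/4855) = 4855/58.
2.1⁵ = 4084101/100000 falls short of 4855/58 but 2.1⁶ = 85766121/1000000 reaches it, so n = 6.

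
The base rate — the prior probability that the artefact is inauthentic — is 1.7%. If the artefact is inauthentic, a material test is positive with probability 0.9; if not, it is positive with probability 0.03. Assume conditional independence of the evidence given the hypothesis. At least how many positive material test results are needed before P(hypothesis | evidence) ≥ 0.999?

Prior odds: 0.017 ÷ 0.983 = 17/983.
Likelihood ratio of a positive = 0.9/0.03 = 30.
Target odds: 0.999 ÷ 0.001 = 999.
Require 30ⁿ ≥ 999 ÷ (17/983) = 982017/17.
30³ = 27000 falls short of 982017/17 but 30⁴ = 810000 reaches it, so n = 4.

4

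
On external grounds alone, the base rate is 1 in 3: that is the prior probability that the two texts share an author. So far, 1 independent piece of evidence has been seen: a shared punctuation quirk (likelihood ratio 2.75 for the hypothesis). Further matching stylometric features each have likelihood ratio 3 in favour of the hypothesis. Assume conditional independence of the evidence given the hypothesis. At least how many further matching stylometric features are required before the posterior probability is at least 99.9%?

6

Prior odds = (1/3)/(2/3) = 0.5.
Bayes factor of the evidence already in hand = 2.75.
Odds after that evidence = 0.5 × 2.75 = 1.375.
Target odds = 0.999/0.001 = 999.
Need 3ⁿ ≥ 999 ÷ 1.375 = 7992/11.
3⁵ = 243 falls short of 7992/11 but 3⁶ = 729 reaches it, so n = 6.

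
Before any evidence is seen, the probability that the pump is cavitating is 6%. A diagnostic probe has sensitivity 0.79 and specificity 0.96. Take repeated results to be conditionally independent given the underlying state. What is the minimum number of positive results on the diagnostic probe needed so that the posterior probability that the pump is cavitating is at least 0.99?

Prior odds: 0.06 ÷ 0.94 = 3/47.
False-positive rate = 1 − 0.96 = 0.04; likelihood ratio of a positive = 0.79/0.04 = 19.75.
Target posterior odds = 0.99/0.01 = 99.
Need (3/47) × 19.75ⁿ ≥ 99, i.e. 19.75ⁿ ≥ 1551.
19.75² = 390.0625 falls short of 1551 but 19.75³ = 7703.734375 reaches it, so n = 3.

3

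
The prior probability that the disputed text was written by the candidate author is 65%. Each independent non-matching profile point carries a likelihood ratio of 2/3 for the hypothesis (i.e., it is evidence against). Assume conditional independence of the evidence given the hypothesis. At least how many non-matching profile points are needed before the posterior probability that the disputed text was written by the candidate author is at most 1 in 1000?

19

Prior odds = 0.65/0.35 = 13/7.
Likelihood ratio per non-matching profile point = 2/3.
Target odds: 0.001 ÷ 0.999 = 1/999.
Require (2/3)ⁿ ≤ 1/999 ÷ (13/7) = 7/12987.
(2/3)¹⁸ = 262144/387420489 is still above 7/12987 but (2/3)¹⁹ ≈0.000451093 is at or below it, so n = 19.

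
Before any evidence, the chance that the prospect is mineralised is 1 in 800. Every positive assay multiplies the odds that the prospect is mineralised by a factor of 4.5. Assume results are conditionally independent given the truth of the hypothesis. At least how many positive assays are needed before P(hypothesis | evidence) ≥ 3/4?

6

Prior odds: 0.00125 ÷ 0.99875 = 1/799.
Likelihood ratio per positive assay = 4.5.
Target odds: 0.75 ÷ 0.25 = 3.
Need (1/799) × 4.5ⁿ ≥ 3, i.e. 4.5ⁿ ≥ 2397.
4.5⁵ = 1845.28125 falls short of 2397 but 4.5⁶ = 8303.765625 reaches it, so n = 6.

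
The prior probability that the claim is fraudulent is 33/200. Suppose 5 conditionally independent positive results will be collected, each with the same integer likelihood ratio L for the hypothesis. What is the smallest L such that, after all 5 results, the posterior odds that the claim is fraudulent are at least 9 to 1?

3

Prior odds = 0.165/0.835 = 33/167.
Target odds = 9.
Need L⁵ ≥ 9 ÷ (33/167) = 501/11.
2⁵ = 32 < 501/11 ≤ 243 = 3⁵, so L = 3.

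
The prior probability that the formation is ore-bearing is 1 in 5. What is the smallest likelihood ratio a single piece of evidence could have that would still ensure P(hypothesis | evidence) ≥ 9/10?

Prior odds = 0.2/0.8 = 0.25.
Target odds = 0.9/0.1 = 9.
Required Bayes factor = 9 ÷ 0.25 = 36.

36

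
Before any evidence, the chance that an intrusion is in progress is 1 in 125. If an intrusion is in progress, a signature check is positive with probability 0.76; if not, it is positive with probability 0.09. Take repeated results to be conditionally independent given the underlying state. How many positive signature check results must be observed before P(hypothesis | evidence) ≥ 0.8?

Prior odds = 0.008/0.992 = 1/124.
Likelihood ratio of a positive = 0.76/0.09 = 76/9.
Target odds: 0.8 ÷ 0.2 = 4.
Need (1/124) × (76/9)ⁿ ≥ 4, i.e. (76/9)ⁿ ≥ 496.
(76/9)² = 5776/81 falls short of 496 but (76/9)³ = 438976/729 reaches it, so n = 3.

3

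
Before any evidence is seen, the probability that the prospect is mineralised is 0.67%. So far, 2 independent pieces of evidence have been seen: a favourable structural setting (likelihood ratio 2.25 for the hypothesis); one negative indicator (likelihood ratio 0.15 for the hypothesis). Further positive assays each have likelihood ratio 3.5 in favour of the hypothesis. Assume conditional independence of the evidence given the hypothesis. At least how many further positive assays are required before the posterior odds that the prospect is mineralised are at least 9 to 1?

Prior odds = 0.0067/0.9933 = 67/9933.
Combined Bayes factor of the evidence already in hand = 2.25 × 0.15 = 0.3375.
Odds after that evidence = (67/9933) × 0.3375 = 603/264880.
Target odds = 9.
Need 3.5ⁿ ≥ 9 ÷ (603/264880) = 264880/67.
3.5⁶ = 1838.265625 falls short of 264880/67 but 3.5⁷ = 823543/128 reaches it, so n = 7.

7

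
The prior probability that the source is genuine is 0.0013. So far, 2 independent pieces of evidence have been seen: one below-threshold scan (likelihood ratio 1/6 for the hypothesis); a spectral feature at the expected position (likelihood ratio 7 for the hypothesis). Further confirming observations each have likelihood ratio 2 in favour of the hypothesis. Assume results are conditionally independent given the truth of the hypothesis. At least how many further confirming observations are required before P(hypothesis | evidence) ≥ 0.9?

13

Prior odds = 0.0013/0.9987 = 13/9987.
Combined Bayes factor of the evidence already in hand = (1/6) × 7 = 7/6.
Odds after that evidence = (13/9987) × 7/6 = 91/59922.
Target odds = 0.9/0.1 = 9.
Need 2ⁿ ≥ 9 ÷ (91/59922) = 539298/91.
2¹² = 4096 falls short of 539298/91 but 2¹³ = 8192 reaches it, so n = 13.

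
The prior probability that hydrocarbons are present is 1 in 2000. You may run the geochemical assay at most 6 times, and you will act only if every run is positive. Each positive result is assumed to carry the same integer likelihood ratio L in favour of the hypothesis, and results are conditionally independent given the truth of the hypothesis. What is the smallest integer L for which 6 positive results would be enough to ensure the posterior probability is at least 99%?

Prior odds = 0.0005/0.9995 = 1/1999.
Target odds = 0.99/0.01 = 99.
Need L⁶ ≥ 99 ÷ (1/1999) = 197901.
7⁶ = 117649 < 197901 ≤ 262144 = 8⁶, so L = 8.

8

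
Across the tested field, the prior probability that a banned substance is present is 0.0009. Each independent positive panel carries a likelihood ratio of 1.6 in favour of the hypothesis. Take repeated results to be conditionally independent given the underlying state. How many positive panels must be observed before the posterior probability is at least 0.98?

24

Prior odds = 0.0009/0.9991 = 9/9991.
Likelihood ratio per positive panel = 1.6.
Target odds: 0.98 ÷ 0.02 = 49.
Need (9/9991) × 1.6ⁿ ≥ 49, i.e. 1.6ⁿ ≥ 489559/9.
1.6²³ ≈49517.6 falls short of 489559/9 but 1.6²⁴ ≈79228.2 reaches it, so n = 24.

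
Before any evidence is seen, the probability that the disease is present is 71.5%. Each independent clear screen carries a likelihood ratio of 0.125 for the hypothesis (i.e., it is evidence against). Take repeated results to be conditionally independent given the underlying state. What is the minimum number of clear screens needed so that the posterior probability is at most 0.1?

2

Prior odds: 0.715 ÷ 0.285 = 143/57.
Likelihood ratio per clear screen = 0.125.
Target odds: 0.1 ÷ 0.9 = 1/9.
Need (143/57) × 0.125ⁿ ≤ 1/9, i.e. 0.125ⁿ ≤ 19/429.
0.125¹ = 0.125 is still above 19/429 but 0.125² = 0.015625 is at or below it, so n = 2.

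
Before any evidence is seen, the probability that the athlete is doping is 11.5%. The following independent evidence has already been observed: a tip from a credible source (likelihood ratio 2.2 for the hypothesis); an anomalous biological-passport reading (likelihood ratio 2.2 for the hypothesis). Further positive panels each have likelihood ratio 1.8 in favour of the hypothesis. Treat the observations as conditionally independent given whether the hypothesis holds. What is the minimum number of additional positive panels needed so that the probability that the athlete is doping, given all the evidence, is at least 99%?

9

Prior odds = 0.115/0.885 = 23/177.
Combined Bayes factor of the evidence already in hand = 2.2 × 2.2 = 4.84.
Odds after that evidence = (23/177) × 4.84 = 2783/4425.
Target odds = 0.99/0.01 = 99.
Need 1.8ⁿ ≥ 99 ÷ (2783/4425) = 39825/253.
1.8⁸ = 43046721/390625 falls short of 39825/253 but 1.8⁹ = 387420489/1953125 reaches it, so n = 9.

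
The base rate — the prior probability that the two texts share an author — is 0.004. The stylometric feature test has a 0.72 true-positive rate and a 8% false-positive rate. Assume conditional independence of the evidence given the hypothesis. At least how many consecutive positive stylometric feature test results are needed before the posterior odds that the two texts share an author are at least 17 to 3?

Prior odds: 0.004 ÷ 0.996 = 1/249.
Likelihood ratio of a positive result = 0.72/0.08 = 9.
Target odds = 17/3.
Need (1/249) × 9ⁿ ≥ 17/3, i.e. 9ⁿ ≥ 1411.
9³ = 729 falls short of 1411 but 9⁴ = 6561 reaches it, so n = 4.

4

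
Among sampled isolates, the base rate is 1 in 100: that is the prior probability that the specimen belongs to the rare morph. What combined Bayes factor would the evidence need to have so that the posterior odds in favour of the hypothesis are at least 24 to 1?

Prior odds = 0.01/0.99 = 1/99.
Target odds = 24.
Required Bayes factor = 24 ÷ (1/99) = 2376.

2376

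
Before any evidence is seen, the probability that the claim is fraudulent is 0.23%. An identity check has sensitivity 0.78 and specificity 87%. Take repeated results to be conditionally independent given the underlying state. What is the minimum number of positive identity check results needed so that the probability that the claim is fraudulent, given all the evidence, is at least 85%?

5

Prior odds = 0.0023/0.9977 = 23/9977.
False-positive rate = 1 − 0.87 = 0.13; likelihood ratio of a positive = 0.78/0.13 = 6.
Target odds: 0.85 ÷ 0.15 = 17/3.
Need (23/9977) × 6ⁿ ≥ 17/3, i.e. 6ⁿ ≥ 169609/69.
6⁴ = 1296 falls short of 169609/69 but 6⁵ = 7776 reaches it, so n = 5.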